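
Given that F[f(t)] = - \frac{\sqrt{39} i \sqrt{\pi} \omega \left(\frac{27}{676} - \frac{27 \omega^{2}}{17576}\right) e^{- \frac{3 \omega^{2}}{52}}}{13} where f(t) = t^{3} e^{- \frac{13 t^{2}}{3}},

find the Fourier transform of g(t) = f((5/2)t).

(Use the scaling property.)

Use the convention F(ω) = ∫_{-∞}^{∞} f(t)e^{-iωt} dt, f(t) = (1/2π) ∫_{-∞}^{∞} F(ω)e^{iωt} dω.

F[g](ω) = \frac{27 \sqrt{39} i \sqrt{\pi} \omega \left(2 \omega^{2} - 325\right) e^{- \frac{3 \omega^{2}}{325}}}{17850625}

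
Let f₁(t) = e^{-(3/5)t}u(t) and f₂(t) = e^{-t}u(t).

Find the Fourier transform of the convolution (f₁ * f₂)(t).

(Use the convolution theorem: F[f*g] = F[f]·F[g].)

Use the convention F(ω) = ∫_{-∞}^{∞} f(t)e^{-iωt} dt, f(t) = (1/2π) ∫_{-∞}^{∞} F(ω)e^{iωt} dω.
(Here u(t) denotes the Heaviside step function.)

F[f₁*f₂](ω) = \frac{5}{\left(i \omega + 1\right) \left(5 i \omega + 3\right)}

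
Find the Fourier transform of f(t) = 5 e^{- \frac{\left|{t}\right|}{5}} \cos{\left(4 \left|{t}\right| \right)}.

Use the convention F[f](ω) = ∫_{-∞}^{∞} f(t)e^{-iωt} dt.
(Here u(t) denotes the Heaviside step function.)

F(ω) = \frac{50 \left(25 \omega^{2} + 401\right)}{625 \omega^{4} - 19950 \omega^{2} + 160801}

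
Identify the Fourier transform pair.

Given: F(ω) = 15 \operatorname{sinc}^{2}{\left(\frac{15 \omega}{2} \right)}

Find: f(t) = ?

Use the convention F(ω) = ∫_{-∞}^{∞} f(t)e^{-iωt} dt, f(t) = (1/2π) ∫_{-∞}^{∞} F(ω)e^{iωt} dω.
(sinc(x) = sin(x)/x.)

f(t) = \begin{cases} 1 - \frac{\left|{t}\right|}{15} & \text{for}\: \left|{t}\right| < 15 \\0 & \text{otherwise} \end{cases}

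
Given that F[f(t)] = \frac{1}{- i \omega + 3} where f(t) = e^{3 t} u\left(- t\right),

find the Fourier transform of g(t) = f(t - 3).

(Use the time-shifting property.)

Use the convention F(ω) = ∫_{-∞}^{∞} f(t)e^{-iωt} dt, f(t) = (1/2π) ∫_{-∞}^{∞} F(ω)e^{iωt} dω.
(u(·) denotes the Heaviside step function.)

F[g](ω) = \frac{i e^{- 3 i \omega}}{\omega + 3 i}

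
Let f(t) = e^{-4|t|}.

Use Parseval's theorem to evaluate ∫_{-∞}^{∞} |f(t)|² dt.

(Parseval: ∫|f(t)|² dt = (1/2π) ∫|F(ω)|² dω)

∫|f(t)|² dt = \frac{1}{4}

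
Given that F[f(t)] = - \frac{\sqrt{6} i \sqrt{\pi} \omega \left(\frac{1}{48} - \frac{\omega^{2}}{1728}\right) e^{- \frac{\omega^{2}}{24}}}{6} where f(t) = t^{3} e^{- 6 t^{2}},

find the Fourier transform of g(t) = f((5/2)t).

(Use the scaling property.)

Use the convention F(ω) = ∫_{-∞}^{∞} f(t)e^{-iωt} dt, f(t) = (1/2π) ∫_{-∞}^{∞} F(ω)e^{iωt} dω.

F[g](ω) = \frac{\sqrt{6} i \sqrt{\pi} \omega \left(\omega^{2} - 225\right) e^{- \frac{\omega^{2}}{150}}}{405000}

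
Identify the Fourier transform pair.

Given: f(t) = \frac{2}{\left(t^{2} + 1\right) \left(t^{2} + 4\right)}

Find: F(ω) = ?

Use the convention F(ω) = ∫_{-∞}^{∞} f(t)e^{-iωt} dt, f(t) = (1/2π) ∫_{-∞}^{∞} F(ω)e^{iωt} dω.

F(ω) = \frac{\pi \left(2 e^{\left|{\omega}\right|} - 1\right) e^{- 2 \left|{\omega}\right|}}{3}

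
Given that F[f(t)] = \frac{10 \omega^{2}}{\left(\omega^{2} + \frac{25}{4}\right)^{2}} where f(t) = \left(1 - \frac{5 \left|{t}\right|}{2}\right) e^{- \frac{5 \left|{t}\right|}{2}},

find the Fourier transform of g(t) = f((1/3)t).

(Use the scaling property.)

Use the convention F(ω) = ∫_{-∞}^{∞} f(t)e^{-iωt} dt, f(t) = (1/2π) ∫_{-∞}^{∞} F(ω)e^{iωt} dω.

F[g](ω) = \frac{4320 \omega^{2}}{\left(36 \omega^{2} + 25\right)^{2}}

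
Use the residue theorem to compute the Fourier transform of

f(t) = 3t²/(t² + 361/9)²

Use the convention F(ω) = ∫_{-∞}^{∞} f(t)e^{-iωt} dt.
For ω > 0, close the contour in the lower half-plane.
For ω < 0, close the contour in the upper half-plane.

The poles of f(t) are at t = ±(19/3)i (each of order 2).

Let g(z) = f(z)e^{-iωz}; for large |z| the factor e^{-iωz} decays in the lower half-plane when ω > 0 and in the upper half-plane when ω < 0.

Case ω > 0 (lower half-plane, clockwise contour ⇒ F(ω) = -2πi·ΣRes):
  Res_{z = - \frac{19 i}{3}} g(z) = \frac{3 i \left(3 - 19 \omega\right) e^{- \frac{19 \omega}{3}}}{76} (pole of order 2)
  F(ω) = -2πi·ΣRes = \frac{3 \pi \left(3 - 19 \omega\right) e^{- \frac{19 \omega}{3}}}{38}

Case ω < 0 (upper half-plane, counterclockwise contour ⇒ F(ω) = +2πi·ΣRes):
  Res_{z = \frac{19 i}{3}} g(z) = \frac{3 i \left(- 19 \omega - 3\right) e^{\frac{19 \omega}{3}}}{76} (pole of order 2)
  F(ω) = 2πi·ΣRes = \frac{3 \pi \left(19 \omega + 3\right) e^{\frac{19 \omega}{3}}}{38}

Both cases combine into a single formula in |ω|:

F(ω) = \frac{3 \pi \left(3 - 19 \left|{\omega}\right|\right) e^{- \frac{19 \left|{\omega}\right|}{3}}}{38}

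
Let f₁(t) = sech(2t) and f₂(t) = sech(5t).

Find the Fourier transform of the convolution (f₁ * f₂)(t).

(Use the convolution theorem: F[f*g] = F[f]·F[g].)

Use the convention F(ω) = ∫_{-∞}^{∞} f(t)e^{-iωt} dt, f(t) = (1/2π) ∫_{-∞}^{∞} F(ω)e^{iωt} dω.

F[f₁*f₂](ω) = \frac{\pi^{2}}{10 \cosh{\left(\frac{\pi \omega}{10} \right)} \cosh{\left(\frac{\pi \omega}{4} \right)}}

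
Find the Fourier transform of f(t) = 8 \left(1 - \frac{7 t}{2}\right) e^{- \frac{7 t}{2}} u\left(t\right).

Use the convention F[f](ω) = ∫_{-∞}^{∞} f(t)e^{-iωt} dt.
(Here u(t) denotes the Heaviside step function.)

F(ω) = \frac{32 i \omega}{- 4 \omega^{2} + 28 i \omega + 49}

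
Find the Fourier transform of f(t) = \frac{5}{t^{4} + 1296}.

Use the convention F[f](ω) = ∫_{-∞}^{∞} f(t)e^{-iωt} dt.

F(ω) = \frac{5 \pi e^{- 3 \sqrt{2} \left|{\omega}\right|} \sin{\left(3 \sqrt{2} \left|{\omega}\right| + \frac{\pi}{4} \right)}}{216}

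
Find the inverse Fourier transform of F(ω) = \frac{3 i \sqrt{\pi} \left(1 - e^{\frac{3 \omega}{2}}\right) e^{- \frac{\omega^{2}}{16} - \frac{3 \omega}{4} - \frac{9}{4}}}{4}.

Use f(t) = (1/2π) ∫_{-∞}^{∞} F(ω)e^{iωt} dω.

f(t) = 3 e^{- 4 t^{2}} \sin{\left(6 t \right)}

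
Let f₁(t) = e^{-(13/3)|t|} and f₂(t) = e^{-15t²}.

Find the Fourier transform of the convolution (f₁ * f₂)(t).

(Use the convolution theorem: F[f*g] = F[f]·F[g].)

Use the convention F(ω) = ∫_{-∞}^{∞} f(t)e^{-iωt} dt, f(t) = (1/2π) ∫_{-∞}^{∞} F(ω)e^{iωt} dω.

F[f₁*f₂](ω) = \frac{26 \sqrt{15} \sqrt{\pi} e^{- \frac{\omega^{2}}{60}}}{5 \left(9 \omega^{2} + 169\right)}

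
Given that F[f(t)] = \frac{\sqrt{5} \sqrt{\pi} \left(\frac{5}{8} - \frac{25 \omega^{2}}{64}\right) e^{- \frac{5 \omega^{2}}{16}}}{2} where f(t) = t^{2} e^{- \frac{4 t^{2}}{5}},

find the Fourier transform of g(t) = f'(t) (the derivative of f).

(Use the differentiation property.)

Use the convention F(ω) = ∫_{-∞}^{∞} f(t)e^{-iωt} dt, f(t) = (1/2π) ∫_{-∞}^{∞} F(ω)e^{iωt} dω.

F[g](ω) = \frac{5 \sqrt{5} i \sqrt{\pi} \omega \left(8 - 5 \omega^{2}\right) e^{- \frac{5 \omega^{2}}{16}}}{128}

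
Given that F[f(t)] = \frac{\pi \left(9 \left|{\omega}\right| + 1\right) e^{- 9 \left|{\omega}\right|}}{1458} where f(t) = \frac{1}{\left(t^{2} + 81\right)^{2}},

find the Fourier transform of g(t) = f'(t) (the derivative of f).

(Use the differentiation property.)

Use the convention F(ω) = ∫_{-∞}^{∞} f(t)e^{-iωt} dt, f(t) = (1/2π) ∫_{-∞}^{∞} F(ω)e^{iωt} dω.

F[g](ω) = \frac{i \pi \omega \left(9 \left|{\omega}\right| + 1\right) e^{- 9 \left|{\omega}\right|}}{1458}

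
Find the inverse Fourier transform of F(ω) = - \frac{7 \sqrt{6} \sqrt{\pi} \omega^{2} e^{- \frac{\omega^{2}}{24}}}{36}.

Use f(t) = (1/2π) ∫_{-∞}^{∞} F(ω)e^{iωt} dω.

f(t) = 7 \left(24 t^{2} - 2\right) e^{- 6 t^{2}}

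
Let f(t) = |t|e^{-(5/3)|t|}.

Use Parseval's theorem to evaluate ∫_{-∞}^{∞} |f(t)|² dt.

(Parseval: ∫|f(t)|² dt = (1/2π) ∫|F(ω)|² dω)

∫|f(t)|² dt = \frac{27}{250}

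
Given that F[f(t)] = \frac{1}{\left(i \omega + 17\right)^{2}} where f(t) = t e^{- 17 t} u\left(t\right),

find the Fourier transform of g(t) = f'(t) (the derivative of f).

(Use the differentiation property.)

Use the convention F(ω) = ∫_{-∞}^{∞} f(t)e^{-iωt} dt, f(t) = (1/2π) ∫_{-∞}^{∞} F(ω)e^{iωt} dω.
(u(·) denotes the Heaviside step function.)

F[g](ω) = \frac{i \omega}{\left(i \omega + 17\right)^{2}}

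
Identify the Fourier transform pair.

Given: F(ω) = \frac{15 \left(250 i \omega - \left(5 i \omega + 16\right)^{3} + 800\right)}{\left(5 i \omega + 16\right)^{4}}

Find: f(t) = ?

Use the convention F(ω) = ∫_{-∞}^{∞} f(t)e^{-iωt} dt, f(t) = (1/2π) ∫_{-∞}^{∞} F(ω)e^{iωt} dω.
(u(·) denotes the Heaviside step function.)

f(t) = 3 \left(t^{2} - 1\right) e^{- \frac{16 t}{5}} u\left(t\right)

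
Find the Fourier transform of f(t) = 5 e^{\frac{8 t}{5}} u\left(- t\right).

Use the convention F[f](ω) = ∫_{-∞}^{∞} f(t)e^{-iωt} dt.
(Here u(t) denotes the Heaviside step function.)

F(ω) = - \frac{25}{5 i \omega - 8}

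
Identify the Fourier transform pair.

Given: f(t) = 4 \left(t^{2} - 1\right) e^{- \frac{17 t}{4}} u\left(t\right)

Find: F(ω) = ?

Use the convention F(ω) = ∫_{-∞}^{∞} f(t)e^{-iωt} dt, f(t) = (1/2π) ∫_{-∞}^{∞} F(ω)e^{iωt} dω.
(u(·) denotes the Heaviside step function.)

F(ω) = \frac{16 \left(128 i \omega - \left(4 i \omega + 17\right)^{3} + 544\right)}{\left(4 i \omega + 17\right)^{4}}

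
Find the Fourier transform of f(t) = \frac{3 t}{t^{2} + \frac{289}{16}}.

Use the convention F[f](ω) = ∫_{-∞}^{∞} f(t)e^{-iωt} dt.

F(ω) = - 3 i \pi e^{- \frac{17 \left|{\omega}\right|}{4}} \operatorname{sign}{\left(\omega \right)}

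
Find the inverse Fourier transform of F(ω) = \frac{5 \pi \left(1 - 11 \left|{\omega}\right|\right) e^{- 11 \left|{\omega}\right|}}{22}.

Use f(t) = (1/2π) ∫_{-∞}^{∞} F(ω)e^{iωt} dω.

f(t) = \frac{5 t^{2}}{\left(t^{2} + 121\right)^{2}}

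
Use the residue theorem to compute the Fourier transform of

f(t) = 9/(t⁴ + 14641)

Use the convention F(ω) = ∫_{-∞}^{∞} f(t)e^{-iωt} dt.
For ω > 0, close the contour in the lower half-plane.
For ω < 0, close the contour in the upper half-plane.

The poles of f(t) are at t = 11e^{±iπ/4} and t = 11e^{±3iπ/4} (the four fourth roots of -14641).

Let g(z) = f(z)e^{-iωz}; for large |z| the factor e^{-iωz} decays in the lower half-plane when ω > 0 and in the upper half-plane when ω < 0.

Case ω > 0 (lower half-plane, clockwise contour ⇒ F(ω) = -2πi·ΣRes):
  Res_{z = - \frac{11 \sqrt{2}}{2} - \frac{11 \sqrt{2} i}{2}} g(z) = \frac{9 \sqrt{2} i \left(1 - i\right) e^{\frac{11 \sqrt{2} \omega \left(-1 + i\right)}{2}}}{10648}
  Res_{z = \frac{11 \sqrt{2}}{2} - \frac{11 \sqrt{2} i}{2}} g(z) = \frac{9 \sqrt{2} i \left(1 + i\right) e^{- \frac{11 \sqrt{2} \omega \left(1 + i\right)}{2}}}{10648}
  F(ω) = -2πi·ΣRes = \frac{9 \sqrt{2} \pi \left(1 - i\right) \left(e^{11 \sqrt{2} i \omega} + i\right) e^{- \frac{11 \sqrt{2} \omega \left(1 + i\right)}{2}}}{5324} = \frac{9 \pi e^{- \frac{11 \sqrt{2} \omega}{2}} \sin{\left(\frac{11 \sqrt{2} \omega}{2} + \frac{\pi}{4} \right)}}{1331}

Case ω < 0 (upper half-plane, counterclockwise contour ⇒ F(ω) = +2πi·ΣRes):
  Res_{z = \frac{11 \sqrt{2}}{2} + \frac{11 \sqrt{2} i}{2}} g(z) = \frac{9 \sqrt{2} i \left(-1 + i\right) e^{\frac{11 \sqrt{2} \omega \left(1 - i\right)}{2}}}{10648}
  Res_{z = - \frac{11 \sqrt{2}}{2} + \frac{11 \sqrt{2} i}{2}} g(z) = \frac{9 \sqrt{2} \left(1 - i\right) e^{\frac{11 \sqrt{2} \omega \left(1 + i\right)}{2}}}{10648}
  F(ω) = 2πi·ΣRes = - \frac{9 \sqrt{2} i \pi \left(i \left(1 - i\right) e^{\frac{11 \sqrt{2} \omega \left(1 - i\right)}{2}} - \left(1 - i\right) e^{\frac{11 \sqrt{2} \omega \left(1 + i\right)}{2}}\right)}{5324} = \frac{9 \pi e^{\frac{11 \sqrt{2} \omega}{2}} \cos{\left(\frac{11 \sqrt{2} \omega}{2} + \frac{\pi}{4} \right)}}{1331}

Both cases combine into a single formula in |ω|:

F(ω) = \frac{9 \pi e^{- \frac{11 \sqrt{2} \left|{\omega}\right|}{2}} \sin{\left(\frac{11 \sqrt{2} \left|{\omega}\right|}{2} + \frac{\pi}{4} \right)}}{1331}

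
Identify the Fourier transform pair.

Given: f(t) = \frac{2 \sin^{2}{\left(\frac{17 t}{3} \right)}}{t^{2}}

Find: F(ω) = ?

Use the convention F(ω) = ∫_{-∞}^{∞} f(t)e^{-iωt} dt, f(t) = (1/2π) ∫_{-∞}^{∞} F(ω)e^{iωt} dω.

F(ω) = \begin{cases} \frac{\pi \left(34 - 3 \left|{\omega}\right|\right)}{3} & \text{for}\: \omega > - \frac{34}{3} \wedge \omega < \frac{34}{3} \\0 & \text{otherwise} \end{cases}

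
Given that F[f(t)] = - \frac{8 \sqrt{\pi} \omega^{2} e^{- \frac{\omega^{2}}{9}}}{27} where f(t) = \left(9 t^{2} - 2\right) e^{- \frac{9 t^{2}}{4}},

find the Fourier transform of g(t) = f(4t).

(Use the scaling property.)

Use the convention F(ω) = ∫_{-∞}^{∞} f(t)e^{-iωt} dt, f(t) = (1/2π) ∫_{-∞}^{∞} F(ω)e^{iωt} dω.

F[g](ω) = - \frac{\sqrt{\pi} \omega^{2} e^{- \frac{\omega^{2}}{144}}}{216}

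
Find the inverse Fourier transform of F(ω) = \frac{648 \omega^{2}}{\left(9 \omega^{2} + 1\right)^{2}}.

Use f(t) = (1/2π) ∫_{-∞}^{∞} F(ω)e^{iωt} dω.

f(t) = 6 \left(1 - \frac{\left|{t}\right|}{3}\right) e^{- \frac{\left|{t}\right|}{3}}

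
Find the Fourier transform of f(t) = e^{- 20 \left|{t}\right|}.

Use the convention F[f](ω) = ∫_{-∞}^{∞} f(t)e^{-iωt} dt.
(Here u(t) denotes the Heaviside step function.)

F(ω) = \frac{40}{\omega^{2} + 400}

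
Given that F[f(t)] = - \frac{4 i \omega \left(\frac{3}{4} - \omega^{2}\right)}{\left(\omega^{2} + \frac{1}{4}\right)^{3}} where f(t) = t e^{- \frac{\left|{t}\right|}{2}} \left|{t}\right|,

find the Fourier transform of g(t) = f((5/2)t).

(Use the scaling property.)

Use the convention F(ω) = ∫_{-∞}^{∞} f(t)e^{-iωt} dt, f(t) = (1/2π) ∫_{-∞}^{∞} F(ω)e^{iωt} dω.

F[g](ω) = \frac{6400 i \omega \left(16 \omega^{2} - 75\right)}{\left(16 \omega^{2} + 25\right)^{3}}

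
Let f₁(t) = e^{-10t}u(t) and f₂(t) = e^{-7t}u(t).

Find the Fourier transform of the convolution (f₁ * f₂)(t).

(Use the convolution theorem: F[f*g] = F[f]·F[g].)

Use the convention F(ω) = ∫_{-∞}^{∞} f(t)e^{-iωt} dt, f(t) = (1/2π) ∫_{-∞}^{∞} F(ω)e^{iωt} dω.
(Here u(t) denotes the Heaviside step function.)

F[f₁*f₂](ω) = \frac{1}{\left(i \omega + 7\right) \left(i \omega + 10\right)}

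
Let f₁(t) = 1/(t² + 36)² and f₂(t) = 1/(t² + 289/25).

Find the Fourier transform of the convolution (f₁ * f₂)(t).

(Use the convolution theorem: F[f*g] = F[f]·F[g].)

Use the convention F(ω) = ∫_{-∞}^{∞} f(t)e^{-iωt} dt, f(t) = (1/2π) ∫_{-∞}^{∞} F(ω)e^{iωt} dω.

F[f₁*f₂](ω) = \frac{5 \pi^{2} \left(6 \left|{\omega}\right| + 1\right) e^{- \frac{47 \left|{\omega}\right|}{5}}}{7344}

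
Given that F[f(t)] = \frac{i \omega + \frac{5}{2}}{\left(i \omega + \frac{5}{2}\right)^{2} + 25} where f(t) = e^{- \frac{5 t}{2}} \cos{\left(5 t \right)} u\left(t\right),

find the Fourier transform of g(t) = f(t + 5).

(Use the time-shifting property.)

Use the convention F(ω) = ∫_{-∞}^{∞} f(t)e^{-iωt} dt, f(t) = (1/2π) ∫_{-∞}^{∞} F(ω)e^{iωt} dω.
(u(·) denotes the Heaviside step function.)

F[g](ω) = \frac{\left(4 i \omega + 10\right) e^{5 i \omega}}{\left(2 i \omega + 5\right)^{2} + 100}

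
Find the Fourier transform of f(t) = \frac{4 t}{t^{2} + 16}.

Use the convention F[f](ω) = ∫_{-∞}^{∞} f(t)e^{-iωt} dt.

F(ω) = - 4 i \pi e^{- 4 \left|{\omega}\right|} \operatorname{sign}{\left(\omega \right)}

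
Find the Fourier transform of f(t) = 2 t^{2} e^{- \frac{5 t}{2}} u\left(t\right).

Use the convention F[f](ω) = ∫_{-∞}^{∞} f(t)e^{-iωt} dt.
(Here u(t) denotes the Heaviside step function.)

F(ω) = \frac{32}{\left(2 i \omega + 5\right)^{3}}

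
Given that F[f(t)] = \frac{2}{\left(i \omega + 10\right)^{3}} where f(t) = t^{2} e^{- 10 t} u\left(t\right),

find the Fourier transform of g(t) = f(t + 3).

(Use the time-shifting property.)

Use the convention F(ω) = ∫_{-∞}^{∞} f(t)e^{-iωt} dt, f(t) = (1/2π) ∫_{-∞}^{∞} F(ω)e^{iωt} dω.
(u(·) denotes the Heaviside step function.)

F[g](ω) = \frac{2 e^{3 i \omega}}{\left(i \omega + 10\right)^{3}}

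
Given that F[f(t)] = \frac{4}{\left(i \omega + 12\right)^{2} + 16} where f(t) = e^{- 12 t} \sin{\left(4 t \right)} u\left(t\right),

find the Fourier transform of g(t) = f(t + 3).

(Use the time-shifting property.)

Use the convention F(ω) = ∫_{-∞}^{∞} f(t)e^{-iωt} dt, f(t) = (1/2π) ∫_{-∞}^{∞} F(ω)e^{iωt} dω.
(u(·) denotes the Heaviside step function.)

F[g](ω) = \frac{4 e^{3 i \omega}}{\left(i \omega + 12\right)^{2} + 16}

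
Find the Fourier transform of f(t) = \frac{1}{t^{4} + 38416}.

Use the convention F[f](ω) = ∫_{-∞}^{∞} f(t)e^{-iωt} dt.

F(ω) = \frac{\pi e^{- 7 \sqrt{2} \left|{\omega}\right|} \sin{\left(7 \sqrt{2} \left|{\omega}\right| + \frac{\pi}{4} \right)}}{2744}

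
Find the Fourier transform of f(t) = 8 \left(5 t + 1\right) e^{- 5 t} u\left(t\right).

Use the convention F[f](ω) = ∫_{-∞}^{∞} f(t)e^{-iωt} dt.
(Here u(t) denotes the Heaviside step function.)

F(ω) = \frac{8 \left(- i \omega - 10\right)}{\omega^{2} - 10 i \omega - 25}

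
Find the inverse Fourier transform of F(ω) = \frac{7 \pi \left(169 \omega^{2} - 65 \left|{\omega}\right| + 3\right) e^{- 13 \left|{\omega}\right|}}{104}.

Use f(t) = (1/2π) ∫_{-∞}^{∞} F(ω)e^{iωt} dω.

f(t) = \frac{7 t^{4}}{\left(t^{2} + 169\right)^{3}}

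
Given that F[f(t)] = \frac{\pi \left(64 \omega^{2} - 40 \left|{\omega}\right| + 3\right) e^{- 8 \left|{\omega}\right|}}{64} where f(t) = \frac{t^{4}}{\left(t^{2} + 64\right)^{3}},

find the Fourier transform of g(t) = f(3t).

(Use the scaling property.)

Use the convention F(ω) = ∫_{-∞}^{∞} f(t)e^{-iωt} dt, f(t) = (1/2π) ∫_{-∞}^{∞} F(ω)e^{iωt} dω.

F[g](ω) = \frac{\pi \left(64 \omega^{2} - 120 \left|{\omega}\right| + 27\right) e^{- \frac{8 \left|{\omega}\right|}{3}}}{1728}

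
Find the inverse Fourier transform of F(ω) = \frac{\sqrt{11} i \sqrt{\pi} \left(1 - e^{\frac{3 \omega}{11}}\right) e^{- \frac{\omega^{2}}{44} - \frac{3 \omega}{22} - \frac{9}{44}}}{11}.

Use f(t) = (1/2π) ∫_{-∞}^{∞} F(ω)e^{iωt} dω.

f(t) = 2 e^{- 11 t^{2}} \sin{\left(3 t \right)}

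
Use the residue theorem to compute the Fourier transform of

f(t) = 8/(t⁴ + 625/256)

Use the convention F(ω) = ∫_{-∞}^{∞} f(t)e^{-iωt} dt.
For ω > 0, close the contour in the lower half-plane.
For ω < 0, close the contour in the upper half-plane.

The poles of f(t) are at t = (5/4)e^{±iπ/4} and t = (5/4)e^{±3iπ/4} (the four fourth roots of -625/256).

Let g(z) = f(z)e^{-iωz}; for large |z| the factor e^{-iωz} decays in the lower half-plane when ω > 0 and in the upper half-plane when ω < 0.

Case ω > 0 (lower half-plane, clockwise contour ⇒ F(ω) = -2πi·ΣRes):
  Res_{z = - \frac{5 \sqrt{2}}{8} - \frac{5 \sqrt{2} i}{8}} g(z) = \frac{64 \sqrt{2} \left(1 + i\right) e^{\frac{5 \sqrt{2} \omega \left(-1 + i\right)}{8}}}{125}
  Res_{z = \frac{5 \sqrt{2}}{8} - \frac{5 \sqrt{2} i}{8}} g(z) = \frac{64 \sqrt{2} \left(-1 + i\right) e^{- \frac{5 \sqrt{2} \omega \left(1 + i\right)}{8}}}{125}
  F(ω) = -2πi·ΣRes = \frac{128 \sqrt{2} \pi \left(\left(1 - i\right) e^{\frac{5 \sqrt{2} i \omega}{4}} + 1 + i\right) e^{- \frac{5 \sqrt{2} \omega \left(1 + i\right)}{8}}}{125} = \frac{512 \pi e^{- \frac{5 \sqrt{2} \omega}{8}} \sin{\left(\frac{5 \sqrt{2} \omega}{8} + \frac{\pi}{4} \right)}}{125}

Case ω < 0 (upper half-plane, counterclockwise contour ⇒ F(ω) = +2πi·ΣRes):
  Res_{z = \frac{5 \sqrt{2}}{8} + \frac{5 \sqrt{2} i}{8}} g(z) = - \frac{64 \sqrt{2} \left(1 + i\right) e^{\frac{5 \sqrt{2} \omega \left(1 - i\right)}{8}}}{125}
  Res_{z = - \frac{5 \sqrt{2}}{8} + \frac{5 \sqrt{2} i}{8}} g(z) = \frac{64 \sqrt{2} \left(1 - i\right) e^{\frac{5 \sqrt{2} \omega \left(1 + i\right)}{8}}}{125}
  F(ω) = 2πi·ΣRes = - \frac{128 \sqrt{2} i \pi \left(\left(1 + i\right) e^{\frac{5 \sqrt{2} \omega \left(1 - i\right)}{8}} - \left(1 - i\right) e^{\frac{5 \sqrt{2} \omega \left(1 + i\right)}{8}}\right)}{125} = \frac{512 \pi e^{\frac{5 \sqrt{2} \omega}{8}} \cos{\left(\frac{5 \sqrt{2} \omega}{8} + \frac{\pi}{4} \right)}}{125}

Both cases combine into a single formula in |ω|:

F(ω) = \frac{512 \pi e^{- \frac{5 \sqrt{2} \left|{\omega}\right|}{8}} \sin{\left(\frac{5 \sqrt{2} \left|{\omega}\right|}{8} + \frac{\pi}{4} \right)}}{125}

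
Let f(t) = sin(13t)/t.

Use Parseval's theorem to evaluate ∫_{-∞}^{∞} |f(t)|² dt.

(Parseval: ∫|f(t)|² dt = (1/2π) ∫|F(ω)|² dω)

∫|f(t)|² dt = 13 \pi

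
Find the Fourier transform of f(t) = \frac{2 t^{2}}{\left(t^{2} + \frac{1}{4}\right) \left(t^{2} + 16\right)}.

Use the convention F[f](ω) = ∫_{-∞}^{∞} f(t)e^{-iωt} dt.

F(ω) = \frac{32 \pi e^{- 4 \left|{\omega}\right|}}{63} - \frac{4 \pi e^{- \frac{\left|{\omega}\right|}{2}}}{63}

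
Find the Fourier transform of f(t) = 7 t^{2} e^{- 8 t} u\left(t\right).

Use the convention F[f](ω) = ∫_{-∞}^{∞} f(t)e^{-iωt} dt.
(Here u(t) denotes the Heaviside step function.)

F(ω) = \frac{14}{\left(i \omega + 8\right)^{3}}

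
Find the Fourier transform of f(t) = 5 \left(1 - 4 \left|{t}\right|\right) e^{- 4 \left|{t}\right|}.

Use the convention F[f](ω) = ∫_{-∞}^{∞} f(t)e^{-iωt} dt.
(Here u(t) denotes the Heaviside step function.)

F(ω) = \frac{80 \omega^{2}}{\left(\omega^{2} + 16\right)^{2}}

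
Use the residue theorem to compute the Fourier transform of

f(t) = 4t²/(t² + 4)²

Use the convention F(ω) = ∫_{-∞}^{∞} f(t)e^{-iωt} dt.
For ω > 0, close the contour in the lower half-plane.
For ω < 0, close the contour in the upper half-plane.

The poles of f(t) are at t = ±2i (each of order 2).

Let g(z) = f(z)e^{-iωz}; for large |z| the factor e^{-iωz} decays in the lower half-plane when ω > 0 and in the upper half-plane when ω < 0.

Case ω > 0 (lower half-plane, clockwise contour ⇒ F(ω) = -2πi·ΣRes):
  Res_{z = - 2 i} g(z) = i \left(\frac{1}{2} - \omega\right) e^{- 2 \omega} (pole of order 2)
  F(ω) = -2πi·ΣRes = \pi \left(1 - 2 \omega\right) e^{- 2 \omega}

Case ω < 0 (upper half-plane, counterclockwise contour ⇒ F(ω) = +2πi·ΣRes):
  Res_{z = 2 i} g(z) = i \left(- \omega - \frac{1}{2}\right) e^{2 \omega} (pole of order 2)
  F(ω) = 2πi·ΣRes = \pi \left(2 \omega + 1\right) e^{2 \omega}

Both cases combine into a single formula in |ω|:

F(ω) = \pi \left(1 - 2 \left|{\omega}\right|\right) e^{- 2 \left|{\omega}\right|}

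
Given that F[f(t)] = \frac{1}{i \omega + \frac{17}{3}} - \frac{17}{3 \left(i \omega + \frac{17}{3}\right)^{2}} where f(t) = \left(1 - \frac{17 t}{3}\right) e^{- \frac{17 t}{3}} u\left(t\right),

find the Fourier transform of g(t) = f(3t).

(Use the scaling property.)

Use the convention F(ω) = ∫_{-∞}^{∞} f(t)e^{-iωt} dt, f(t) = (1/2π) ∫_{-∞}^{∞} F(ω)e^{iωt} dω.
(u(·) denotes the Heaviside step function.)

F[g](ω) = \frac{i \omega}{- \omega^{2} + 34 i \omega + 289}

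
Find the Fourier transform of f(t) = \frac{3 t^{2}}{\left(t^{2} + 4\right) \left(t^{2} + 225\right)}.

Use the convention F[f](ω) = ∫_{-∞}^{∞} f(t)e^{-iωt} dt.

F(ω) = \frac{3 \pi \left(15 - 2 e^{13 \left|{\omega}\right|}\right) e^{- 15 \left|{\omega}\right|}}{221}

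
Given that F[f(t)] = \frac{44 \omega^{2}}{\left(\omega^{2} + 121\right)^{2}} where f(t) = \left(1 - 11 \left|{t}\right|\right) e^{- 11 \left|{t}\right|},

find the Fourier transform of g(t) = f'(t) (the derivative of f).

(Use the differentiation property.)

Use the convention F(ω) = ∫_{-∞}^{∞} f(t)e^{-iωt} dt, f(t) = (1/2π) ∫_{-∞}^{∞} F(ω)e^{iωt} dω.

F[g](ω) = \frac{44 i \omega^{3}}{\left(\omega^{2} + 121\right)^{2}}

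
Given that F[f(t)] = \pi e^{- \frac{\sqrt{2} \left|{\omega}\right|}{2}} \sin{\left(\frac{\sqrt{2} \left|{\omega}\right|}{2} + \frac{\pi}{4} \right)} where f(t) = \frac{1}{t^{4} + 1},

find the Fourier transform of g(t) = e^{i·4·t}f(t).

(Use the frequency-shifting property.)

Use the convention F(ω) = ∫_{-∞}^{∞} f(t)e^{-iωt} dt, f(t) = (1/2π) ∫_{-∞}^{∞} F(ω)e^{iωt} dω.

F[g](ω) = \pi e^{- \frac{\sqrt{2} \left|{\omega - 4}\right|}{2}} \sin{\left(\frac{\sqrt{2} \left|{\omega - 4}\right|}{2} + \frac{\pi}{4} \right)}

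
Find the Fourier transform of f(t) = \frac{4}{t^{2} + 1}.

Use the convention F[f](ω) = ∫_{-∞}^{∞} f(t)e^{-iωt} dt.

F(ω) = 4 \pi e^{- \left|{\omega}\right|}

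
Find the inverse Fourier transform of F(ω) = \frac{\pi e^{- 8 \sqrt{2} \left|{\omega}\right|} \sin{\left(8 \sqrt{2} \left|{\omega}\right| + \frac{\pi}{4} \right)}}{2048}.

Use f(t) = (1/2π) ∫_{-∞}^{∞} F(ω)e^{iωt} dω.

f(t) = \frac{2}{t^{4} + 65536}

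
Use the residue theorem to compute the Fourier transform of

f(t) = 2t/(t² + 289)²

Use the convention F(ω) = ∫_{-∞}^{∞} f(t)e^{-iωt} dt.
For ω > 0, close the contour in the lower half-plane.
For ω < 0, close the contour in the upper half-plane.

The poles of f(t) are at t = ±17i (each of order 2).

Let g(z) = f(z)e^{-iωz}; for large |z| the factor e^{-iωz} decays in the lower half-plane when ω > 0 and in the upper half-plane when ω < 0.

Case ω > 0 (lower half-plane, clockwise contour ⇒ F(ω) = -2πi·ΣRes):
  Res_{z = - 17 i} g(z) = \frac{\omega e^{- 17 \omega}}{34} (pole of order 2)
  F(ω) = -2πi·ΣRes = - \frac{i \pi \omega e^{- 17 \omega}}{17}

Case ω < 0 (upper half-plane, counterclockwise contour ⇒ F(ω) = +2πi·ΣRes):
  Res_{z = 17 i} g(z) = - \frac{\omega e^{17 \omega}}{34} (pole of order 2)
  F(ω) = 2πi·ΣRes = - \frac{i \pi \omega e^{17 \omega}}{17}

Both cases combine into a single formula in |ω|:

F(ω) = - \frac{i \pi \omega e^{- 17 \left|{\omega}\right|}}{17}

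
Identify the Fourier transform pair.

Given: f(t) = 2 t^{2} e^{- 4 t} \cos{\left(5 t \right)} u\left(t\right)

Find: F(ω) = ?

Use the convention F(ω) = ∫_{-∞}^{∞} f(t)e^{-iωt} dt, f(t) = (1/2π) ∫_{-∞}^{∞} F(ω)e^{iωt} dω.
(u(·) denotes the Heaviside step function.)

F(ω) = \frac{4 \left(- 75 i \omega + \left(i \omega + 4\right)^{3} - 300\right)}{\left(\left(i \omega + 4\right)^{2} + 25\right)^{3}}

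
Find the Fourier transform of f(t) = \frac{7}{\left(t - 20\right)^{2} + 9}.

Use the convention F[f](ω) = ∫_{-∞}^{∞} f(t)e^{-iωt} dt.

F(ω) = \frac{7 \pi e^{- 20 i \omega - 3 \left|{\omega}\right|}}{3}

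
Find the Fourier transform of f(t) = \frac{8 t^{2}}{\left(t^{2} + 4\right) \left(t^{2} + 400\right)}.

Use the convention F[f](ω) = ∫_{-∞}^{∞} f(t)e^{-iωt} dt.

F(ω) = \frac{4 \pi \left(10 - e^{18 \left|{\omega}\right|}\right) e^{- 20 \left|{\omega}\right|}}{99}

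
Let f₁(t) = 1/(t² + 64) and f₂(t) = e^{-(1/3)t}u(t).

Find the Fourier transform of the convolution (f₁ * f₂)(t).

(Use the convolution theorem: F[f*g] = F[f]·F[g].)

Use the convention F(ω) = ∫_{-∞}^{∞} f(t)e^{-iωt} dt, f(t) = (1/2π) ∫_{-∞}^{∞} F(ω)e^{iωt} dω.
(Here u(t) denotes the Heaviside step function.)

F[f₁*f₂](ω) = \frac{3 \pi e^{- 8 \left|{\omega}\right|}}{8 \left(3 i \omega + 1\right)}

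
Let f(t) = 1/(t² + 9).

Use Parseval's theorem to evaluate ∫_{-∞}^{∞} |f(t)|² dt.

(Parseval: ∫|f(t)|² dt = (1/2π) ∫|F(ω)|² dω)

∫|f(t)|² dt = \frac{\pi}{54}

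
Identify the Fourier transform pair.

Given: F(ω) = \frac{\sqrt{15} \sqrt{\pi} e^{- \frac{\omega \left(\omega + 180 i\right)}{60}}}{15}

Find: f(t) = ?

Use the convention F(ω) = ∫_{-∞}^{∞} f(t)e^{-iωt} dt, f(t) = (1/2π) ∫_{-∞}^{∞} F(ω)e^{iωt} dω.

f(t) = e^{- 15 \left(t - 3\right)^{2}}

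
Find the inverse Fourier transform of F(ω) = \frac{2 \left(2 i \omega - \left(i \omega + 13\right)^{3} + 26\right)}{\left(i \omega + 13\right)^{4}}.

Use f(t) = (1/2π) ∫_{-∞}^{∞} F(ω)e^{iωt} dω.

f(t) = 2 \left(t^{2} - 1\right) e^{- 13 t} u\left(t\right)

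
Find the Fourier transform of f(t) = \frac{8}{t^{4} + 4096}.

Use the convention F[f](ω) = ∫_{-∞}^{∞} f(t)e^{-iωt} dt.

F(ω) = \frac{\pi e^{- 4 \sqrt{2} \left|{\omega}\right|} \sin{\left(4 \sqrt{2} \left|{\omega}\right| + \frac{\pi}{4} \right)}}{64}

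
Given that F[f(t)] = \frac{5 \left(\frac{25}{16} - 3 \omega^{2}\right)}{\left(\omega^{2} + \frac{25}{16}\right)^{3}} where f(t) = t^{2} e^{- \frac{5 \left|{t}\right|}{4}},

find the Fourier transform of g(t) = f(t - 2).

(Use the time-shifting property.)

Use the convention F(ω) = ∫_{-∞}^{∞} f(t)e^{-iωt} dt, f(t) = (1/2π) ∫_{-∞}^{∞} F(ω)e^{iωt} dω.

F[g](ω) = \frac{1280 \left(25 - 48 \omega^{2}\right) e^{- 2 i \omega}}{\left(16 \omega^{2} + 25\right)^{3}}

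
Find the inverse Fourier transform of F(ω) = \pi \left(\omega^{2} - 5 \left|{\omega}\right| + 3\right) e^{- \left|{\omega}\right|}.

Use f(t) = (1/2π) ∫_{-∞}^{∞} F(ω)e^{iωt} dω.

f(t) = \frac{8 t^{4}}{\left(t^{2} + 1\right)^{3}}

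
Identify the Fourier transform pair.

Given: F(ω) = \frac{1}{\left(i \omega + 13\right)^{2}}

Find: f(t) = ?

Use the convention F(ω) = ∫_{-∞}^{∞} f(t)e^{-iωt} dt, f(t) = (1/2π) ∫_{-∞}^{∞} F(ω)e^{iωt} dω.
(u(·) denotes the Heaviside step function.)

f(t) = t e^{- 13 t} u\left(t\right)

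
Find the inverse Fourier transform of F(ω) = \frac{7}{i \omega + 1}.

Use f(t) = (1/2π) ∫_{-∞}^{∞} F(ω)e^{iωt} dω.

f(t) = 7 e^{- t} u\left(t\right)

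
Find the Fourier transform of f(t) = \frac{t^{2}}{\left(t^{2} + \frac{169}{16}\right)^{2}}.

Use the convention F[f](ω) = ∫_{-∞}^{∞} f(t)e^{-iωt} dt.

F(ω) = \frac{\pi \left(4 - 13 \left|{\omega}\right|\right) e^{- \frac{13 \left|{\omega}\right|}{4}}}{26}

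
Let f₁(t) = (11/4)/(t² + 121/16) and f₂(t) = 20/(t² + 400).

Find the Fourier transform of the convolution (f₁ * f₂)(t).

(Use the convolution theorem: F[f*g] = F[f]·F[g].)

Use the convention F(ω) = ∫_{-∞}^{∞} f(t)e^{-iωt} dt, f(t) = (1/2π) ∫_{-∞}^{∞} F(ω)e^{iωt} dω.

F[f₁*f₂](ω) = \pi^{2} e^{- \frac{91 \left|{\omega}\right|}{4}}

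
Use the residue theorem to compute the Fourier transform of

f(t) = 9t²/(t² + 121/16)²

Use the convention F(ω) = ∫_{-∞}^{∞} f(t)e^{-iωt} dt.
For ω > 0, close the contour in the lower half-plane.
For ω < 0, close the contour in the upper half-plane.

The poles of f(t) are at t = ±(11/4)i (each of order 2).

Let g(z) = f(z)e^{-iωz}; for large |z| the factor e^{-iωz} decays in the lower half-plane when ω > 0 and in the upper half-plane when ω < 0.

Case ω > 0 (lower half-plane, clockwise contour ⇒ F(ω) = -2πi·ΣRes):
  Res_{z = - \frac{11 i}{4}} g(z) = \frac{9 i \left(4 - 11 \omega\right) e^{- \frac{11 \omega}{4}}}{44} (pole of order 2)
  F(ω) = -2πi·ΣRes = \frac{9 \pi \left(4 - 11 \omega\right) e^{- \frac{11 \omega}{4}}}{22}

Case ω < 0 (upper half-plane, counterclockwise contour ⇒ F(ω) = +2πi·ΣRes):
  Res_{z = \frac{11 i}{4}} g(z) = \frac{9 i \left(- 11 \omega - 4\right) e^{\frac{11 \omega}{4}}}{44} (pole of order 2)
  F(ω) = 2πi·ΣRes = \frac{9 \pi \left(11 \omega + 4\right) e^{\frac{11 \omega}{4}}}{22}

Both cases combine into a single formula in |ω|:

F(ω) = \frac{9 \pi \left(4 - 11 \left|{\omega}\right|\right) e^{- \frac{11 \left|{\omega}\right|}{4}}}{22}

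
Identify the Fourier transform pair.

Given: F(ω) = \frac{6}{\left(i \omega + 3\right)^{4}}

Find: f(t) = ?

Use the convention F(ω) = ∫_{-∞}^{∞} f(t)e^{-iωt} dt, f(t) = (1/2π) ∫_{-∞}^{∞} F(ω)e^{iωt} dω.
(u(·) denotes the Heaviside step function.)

f(t) = t^{3} e^{- 3 t} u\left(t\right)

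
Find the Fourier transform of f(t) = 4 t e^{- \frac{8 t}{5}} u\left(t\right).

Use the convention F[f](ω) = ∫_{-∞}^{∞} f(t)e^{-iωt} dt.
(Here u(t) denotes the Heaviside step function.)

F(ω) = \frac{100}{\left(5 i \omega + 8\right)^{2}}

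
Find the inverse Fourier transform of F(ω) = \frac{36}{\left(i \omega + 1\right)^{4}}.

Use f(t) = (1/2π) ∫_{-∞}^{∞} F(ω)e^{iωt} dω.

f(t) = 6 t^{3} e^{- t} u\left(t\right)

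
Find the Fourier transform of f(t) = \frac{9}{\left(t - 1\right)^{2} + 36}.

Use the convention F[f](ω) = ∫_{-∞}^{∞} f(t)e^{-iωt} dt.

F(ω) = \frac{3 \pi e^{- i \omega - 6 \left|{\omega}\right|}}{2}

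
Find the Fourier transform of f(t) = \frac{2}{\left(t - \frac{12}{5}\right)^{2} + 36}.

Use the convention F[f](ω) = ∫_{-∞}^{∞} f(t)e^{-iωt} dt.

F(ω) = \frac{\pi e^{- \frac{12 i \omega}{5} - 6 \left|{\omega}\right|}}{3}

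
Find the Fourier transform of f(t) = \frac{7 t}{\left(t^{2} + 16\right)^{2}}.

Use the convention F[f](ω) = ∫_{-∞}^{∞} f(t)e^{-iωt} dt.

F(ω) = - \frac{7 i \pi \omega e^{- 4 \left|{\omega}\right|}}{8}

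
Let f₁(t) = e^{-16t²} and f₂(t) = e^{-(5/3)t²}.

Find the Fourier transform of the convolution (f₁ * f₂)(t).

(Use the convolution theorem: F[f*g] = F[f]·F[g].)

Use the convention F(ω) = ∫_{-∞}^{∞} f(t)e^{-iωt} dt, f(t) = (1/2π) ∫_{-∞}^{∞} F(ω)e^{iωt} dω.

F[f₁*f₂](ω) = \frac{\sqrt{15} \pi e^{- \frac{53 \omega^{2}}{320}}}{20}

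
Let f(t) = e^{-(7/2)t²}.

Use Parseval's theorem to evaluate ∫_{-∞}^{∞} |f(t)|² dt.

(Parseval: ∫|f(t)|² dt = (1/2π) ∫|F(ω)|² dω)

∫|f(t)|² dt = \frac{\sqrt{7} \sqrt{\pi}}{7}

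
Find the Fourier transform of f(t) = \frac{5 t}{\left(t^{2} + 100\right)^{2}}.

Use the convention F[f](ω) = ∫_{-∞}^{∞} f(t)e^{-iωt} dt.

F(ω) = - \frac{i \pi \omega e^{- 10 \left|{\omega}\right|}}{4}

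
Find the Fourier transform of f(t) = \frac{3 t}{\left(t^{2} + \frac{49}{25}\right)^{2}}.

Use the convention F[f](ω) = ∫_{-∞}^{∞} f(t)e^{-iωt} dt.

F(ω) = - \frac{15 i \pi \omega e^{- \frac{7 \left|{\omega}\right|}{5}}}{14}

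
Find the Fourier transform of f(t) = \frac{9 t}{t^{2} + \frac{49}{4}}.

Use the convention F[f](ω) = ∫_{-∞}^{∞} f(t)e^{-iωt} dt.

F(ω) = - 9 i \pi e^{- \frac{7 \left|{\omega}\right|}{2}} \operatorname{sign}{\left(\omega \right)}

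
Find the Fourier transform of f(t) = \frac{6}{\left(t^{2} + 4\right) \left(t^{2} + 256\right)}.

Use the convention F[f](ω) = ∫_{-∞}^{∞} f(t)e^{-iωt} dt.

F(ω) = \frac{\pi \left(8 e^{14 \left|{\omega}\right|} - 1\right) e^{- 16 \left|{\omega}\right|}}{672}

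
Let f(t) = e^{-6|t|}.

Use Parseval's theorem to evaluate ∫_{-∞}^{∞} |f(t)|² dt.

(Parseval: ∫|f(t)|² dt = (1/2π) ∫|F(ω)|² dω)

∫|f(t)|² dt = \frac{1}{6}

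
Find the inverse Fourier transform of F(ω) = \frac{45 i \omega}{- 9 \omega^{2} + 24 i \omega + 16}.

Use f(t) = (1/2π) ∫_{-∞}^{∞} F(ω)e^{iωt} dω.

f(t) = 5 \left(1 - \frac{4 t}{3}\right) e^{- \frac{4 t}{3}} u\left(t\right)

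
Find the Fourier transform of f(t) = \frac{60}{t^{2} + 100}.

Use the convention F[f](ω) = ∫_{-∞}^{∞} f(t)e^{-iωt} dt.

F(ω) = 6 \pi e^{- 10 \left|{\omega}\right|}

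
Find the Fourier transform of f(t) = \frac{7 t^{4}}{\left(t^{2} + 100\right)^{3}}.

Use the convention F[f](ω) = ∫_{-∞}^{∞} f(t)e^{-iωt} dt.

F(ω) = \frac{7 \pi \left(100 \omega^{2} - 50 \left|{\omega}\right| + 3\right) e^{- 10 \left|{\omega}\right|}}{80}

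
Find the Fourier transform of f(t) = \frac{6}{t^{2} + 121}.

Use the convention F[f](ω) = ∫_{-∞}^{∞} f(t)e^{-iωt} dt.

F(ω) = \frac{6 \pi e^{- 11 \left|{\omega}\right|}}{11}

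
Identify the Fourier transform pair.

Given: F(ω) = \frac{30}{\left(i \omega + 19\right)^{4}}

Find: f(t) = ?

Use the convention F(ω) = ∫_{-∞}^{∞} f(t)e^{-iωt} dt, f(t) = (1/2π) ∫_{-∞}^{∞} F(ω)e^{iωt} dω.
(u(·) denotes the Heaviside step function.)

f(t) = 5 t^{3} e^{- 19 t} u\left(t\right)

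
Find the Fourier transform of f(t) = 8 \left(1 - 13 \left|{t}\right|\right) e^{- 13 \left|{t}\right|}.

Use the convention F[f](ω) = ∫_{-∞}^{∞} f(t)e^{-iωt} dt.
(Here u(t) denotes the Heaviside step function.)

F(ω) = \frac{416 \omega^{2}}{\left(\omega^{2} + 169\right)^{2}}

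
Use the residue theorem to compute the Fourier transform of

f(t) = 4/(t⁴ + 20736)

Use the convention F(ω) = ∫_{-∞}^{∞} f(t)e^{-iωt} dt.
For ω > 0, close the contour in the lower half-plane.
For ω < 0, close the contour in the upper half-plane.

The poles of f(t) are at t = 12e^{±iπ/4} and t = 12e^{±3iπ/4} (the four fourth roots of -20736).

Let g(z) = f(z)e^{-iωz}; for large |z| the factor e^{-iωz} decays in the lower half-plane when ω > 0 and in the upper half-plane when ω < 0.

Case ω > 0 (lower half-plane, clockwise contour ⇒ F(ω) = -2πi·ΣRes):
  Res_{z = - 6 \sqrt{2} - 6 \sqrt{2} i} g(z) = \frac{\sqrt{2} i \left(1 - i\right) e^{6 \sqrt{2} \omega \left(-1 + i\right)}}{3456}
  Res_{z = 6 \sqrt{2} - 6 \sqrt{2} i} g(z) = \frac{\sqrt{2} i \left(1 + i\right) e^{- 6 \sqrt{2} \omega \left(1 + i\right)}}{3456}
  F(ω) = -2πi·ΣRes = \frac{\sqrt{2} \pi \left(1 - i\right) \left(e^{12 \sqrt{2} i \omega} + i\right) e^{- 6 \sqrt{2} \omega \left(1 + i\right)}}{1728} = \frac{\pi e^{- 6 \sqrt{2} \omega} \sin{\left(6 \sqrt{2} \omega + \frac{\pi}{4} \right)}}{432}

Case ω < 0 (upper half-plane, counterclockwise contour ⇒ F(ω) = +2πi·ΣRes):
  Res_{z = 6 \sqrt{2} + 6 \sqrt{2} i} g(z) = \frac{\sqrt{2} i \left(-1 + i\right) e^{6 \sqrt{2} \omega \left(1 - i\right)}}{3456}
  Res_{z = - 6 \sqrt{2} + 6 \sqrt{2} i} g(z) = \frac{\sqrt{2} \left(1 - i\right) e^{6 \sqrt{2} \omega \left(1 + i\right)}}{3456}
  F(ω) = 2πi·ΣRes = - \frac{\sqrt{2} i \pi \left(i \left(1 - i\right) e^{6 \sqrt{2} \omega \left(1 - i\right)} - \left(1 - i\right) e^{6 \sqrt{2} \omega \left(1 + i\right)}\right)}{1728} = \frac{\pi e^{6 \sqrt{2} \omega} \cos{\left(6 \sqrt{2} \omega + \frac{\pi}{4} \right)}}{432}

Both cases combine into a single formula in |ω|:

F(ω) = \frac{\pi e^{- 6 \sqrt{2} \left|{\omega}\right|} \sin{\left(6 \sqrt{2} \left|{\omega}\right| + \frac{\pi}{4} \right)}}{432}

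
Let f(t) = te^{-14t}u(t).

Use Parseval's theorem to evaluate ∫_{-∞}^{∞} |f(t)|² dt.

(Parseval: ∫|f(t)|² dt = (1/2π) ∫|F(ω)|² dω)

∫|f(t)|² dt = \frac{1}{10976}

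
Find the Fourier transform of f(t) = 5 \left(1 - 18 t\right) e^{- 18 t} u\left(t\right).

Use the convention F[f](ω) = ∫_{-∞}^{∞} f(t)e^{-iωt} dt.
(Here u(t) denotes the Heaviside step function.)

F(ω) = \frac{5 i \omega}{- \omega^{2} + 36 i \omega + 324}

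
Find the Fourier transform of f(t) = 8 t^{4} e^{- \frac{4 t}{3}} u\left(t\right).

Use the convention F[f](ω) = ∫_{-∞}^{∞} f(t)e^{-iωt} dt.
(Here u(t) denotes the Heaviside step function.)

F(ω) = \frac{46656}{\left(3 i \omega + 4\right)^{5}}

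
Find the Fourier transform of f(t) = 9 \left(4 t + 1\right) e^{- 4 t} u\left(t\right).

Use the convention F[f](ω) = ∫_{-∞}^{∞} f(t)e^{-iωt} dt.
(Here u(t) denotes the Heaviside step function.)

F(ω) = \frac{9 \left(- i \omega - 8\right)}{\omega^{2} - 8 i \omega - 16}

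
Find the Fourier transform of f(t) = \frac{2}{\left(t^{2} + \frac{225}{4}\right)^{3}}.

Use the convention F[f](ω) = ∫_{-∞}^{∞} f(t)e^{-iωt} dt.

F(ω) = \frac{2 \pi \left(75 \omega^{2} + 30 \left|{\omega}\right| + 4\right) e^{- \frac{15 \left|{\omega}\right|}{2}}}{253125}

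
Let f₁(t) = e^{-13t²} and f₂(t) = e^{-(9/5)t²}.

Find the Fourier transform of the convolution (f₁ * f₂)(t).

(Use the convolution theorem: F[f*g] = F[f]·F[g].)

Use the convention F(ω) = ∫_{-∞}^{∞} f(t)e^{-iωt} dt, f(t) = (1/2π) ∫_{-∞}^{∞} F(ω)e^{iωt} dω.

F[f₁*f₂](ω) = \frac{\sqrt{65} \pi e^{- \frac{37 \omega^{2}}{234}}}{39}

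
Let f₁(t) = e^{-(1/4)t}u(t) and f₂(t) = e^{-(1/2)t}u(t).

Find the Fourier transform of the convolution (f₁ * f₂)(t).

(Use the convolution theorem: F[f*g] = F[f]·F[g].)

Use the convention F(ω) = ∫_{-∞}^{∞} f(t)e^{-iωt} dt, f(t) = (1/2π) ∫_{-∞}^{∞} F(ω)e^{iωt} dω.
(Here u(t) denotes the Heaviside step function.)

F[f₁*f₂](ω) = \frac{8}{- 8 \omega^{2} + 6 i \omega + 1}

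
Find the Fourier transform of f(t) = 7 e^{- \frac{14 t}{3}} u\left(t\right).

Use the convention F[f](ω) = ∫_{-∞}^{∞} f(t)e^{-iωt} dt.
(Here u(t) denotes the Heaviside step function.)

F(ω) = \frac{21}{3 i \omega + 14}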